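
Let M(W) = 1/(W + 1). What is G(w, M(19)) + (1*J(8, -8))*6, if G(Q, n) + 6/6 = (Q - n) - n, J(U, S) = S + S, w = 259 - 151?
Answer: 109/10 ≈ 10.900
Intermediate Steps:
w = 108
M(W) = 1/(1 + W)
J(U, S) = 2*S
G(Q, n) = -1 + Q - 2*n (G(Q, n) = -1 + ((Q - n) - n) = -1 + (Q - 2*n) = -1 + Q - 2*n)
G(w, M(19)) + (1*J(8, -8))*6 = (-1 + 108 - 2/(1 + 19)) + (1*(2*(-8)))*6 = (-1 + 108 - 2/20) + (1*(-16))*6 = (-1 + 108 - 2*1/20) - 16*6 = (-1 + 108 - ⅒) - 96 = 1069/10 - 96 = 109/10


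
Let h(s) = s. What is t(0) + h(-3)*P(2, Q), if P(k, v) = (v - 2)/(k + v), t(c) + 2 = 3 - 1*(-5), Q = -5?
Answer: -1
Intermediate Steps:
t(c) = 6 (t(c) = -2 + (3 - 1*(-5)) = -2 + (3 + 5) = -2 + 8 = 6)
P(k, v) = (-2 + v)/(k + v)
t(0) + h(-3)*P(2, Q) = 6 - 3*(-2 - 5)/(2 - 5) = 6 - 3*(-7)/(-3) = 6 - (-1)*(-7) = 6 - 3*7/3 = 6 - 7 = -1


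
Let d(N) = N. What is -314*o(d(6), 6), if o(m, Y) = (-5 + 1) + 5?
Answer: -314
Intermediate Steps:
o(m, Y) = 1 (o(m, Y) = -4 + 5 = 1)
-314*o(d(6), 6) = -314*1 = -314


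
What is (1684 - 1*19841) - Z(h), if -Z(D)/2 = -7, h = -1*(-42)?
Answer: -18171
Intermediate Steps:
h = 42
Z(D) = 14 (Z(D) = -2*(-7) = 14)
(1684 - 1*19841) - Z(h) = (1684 - 1*19841) - 1*14 = (1684 - 19841) - 14 = -18157 - 14 = -18171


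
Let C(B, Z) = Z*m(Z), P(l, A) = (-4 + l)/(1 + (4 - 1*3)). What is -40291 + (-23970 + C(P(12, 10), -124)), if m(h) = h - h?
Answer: -64261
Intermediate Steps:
P(l, A) = -2 + l/2 (P(l, A) = (-4 + l)/(1 + (4 - 3)) = (-4 + l)/(1 + 1) = (-4 + l)/2 = (-4 + l)*(½) = -2 + l/2)
m(h) = 0
C(B, Z) = 0 (C(B, Z) = Z*0 = 0)
-40291 + (-23970 + C(P(12, 10), -124)) = -40291 + (-23970 + 0) = -40291 - 23970 = -64261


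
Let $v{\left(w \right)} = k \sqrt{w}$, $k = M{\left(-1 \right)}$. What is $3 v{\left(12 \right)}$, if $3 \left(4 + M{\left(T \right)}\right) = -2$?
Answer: $- 28 \sqrt{3} \approx -48.497$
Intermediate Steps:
$M{\left(T \right)} = - \frac{14}{3}$ ($M{\left(T \right)} = -4 + \frac{1}{3} \left(-2\right) = -4 - \frac{2}{3} = - \frac{14}{3}$)
$k = - \frac{14}{3} \approx -4.6667$
$v{\left(w \right)} = - \frac{14 \sqrt{w}}{3}$
$3 v{\left(12 \right)} = 3 \left(- \frac{14 \sqrt{12}}{3}\right) = 3 \left(- \frac{14 \cdot 2 \sqrt{3}}{3}\right) = 3 \left(- \frac{28 \sqrt{3}}{3}\right) = - 28 \sqrt{3}$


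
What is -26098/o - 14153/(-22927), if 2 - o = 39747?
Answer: 1160859831/911233615 ≈ 1.2739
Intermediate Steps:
o = -39745 (o = 2 - 1*39747 = 2 - 39747 = -39745)
-26098/o - 14153/(-22927) = -26098/(-39745) - 14153/(-22927) = -26098*(-1/39745) - 14153*(-1/22927) = 26098/39745 + 14153/22927 = 1160859831/911233615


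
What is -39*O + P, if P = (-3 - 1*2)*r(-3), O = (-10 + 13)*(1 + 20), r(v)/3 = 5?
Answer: -2532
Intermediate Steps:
r(v) = 15 (r(v) = 3*5 = 15)
O = 63 (O = 3*21 = 63)
P = -75 (P = (-3 - 1*2)*15 = (-3 - 2)*15 = -5*15 = -75)
-39*O + P = -39*63 - 75 = -2457 - 75 = -2532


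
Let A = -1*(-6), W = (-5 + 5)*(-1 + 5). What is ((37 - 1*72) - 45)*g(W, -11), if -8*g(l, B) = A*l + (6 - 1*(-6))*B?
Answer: -1320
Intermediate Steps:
W = 0 (W = 0*4 = 0)
A = 6
g(l, B) = -3*B/2 - 3*l/4 (g(l, B) = -(6*l + (6 - 1*(-6))*B)/8 = -(6*l + (6 + 6)*B)/8 = -(6*l + 12*B)/8 = -3*B/2 - 3*l/4)
((37 - 1*72) - 45)*g(W, -11) = ((37 - 1*72) - 45)*(-3/2*(-11) - ¾*0) = ((37 - 72) - 45)*(33/2 + 0) = (-35 - 45)*(33/2) = -80*33/2 = -1320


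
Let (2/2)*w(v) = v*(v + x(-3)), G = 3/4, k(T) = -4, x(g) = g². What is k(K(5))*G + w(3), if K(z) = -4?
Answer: 33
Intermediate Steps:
G = ¾ (G = 3*(¼) = ¾ ≈ 0.75000)
w(v) = v*(9 + v) (w(v) = v*(v + (-3)²) = v*(v + 9) = v*(9 + v))
k(K(5))*G + w(3) = -4*¾ + 3*(9 + 3) = -3 + 3*12 = -3 + 36 = 33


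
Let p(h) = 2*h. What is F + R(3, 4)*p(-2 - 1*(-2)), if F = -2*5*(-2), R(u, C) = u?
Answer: 20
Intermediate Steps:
F = 20 (F = -10*(-2) = 20)
F + R(3, 4)*p(-2 - 1*(-2)) = 20 + 3*(2*(-2 - 1*(-2))) = 20 + 3*(2*(-2 + 2)) = 20 + 3*(2*0) = 20 + 3*0 = 20 + 0 = 20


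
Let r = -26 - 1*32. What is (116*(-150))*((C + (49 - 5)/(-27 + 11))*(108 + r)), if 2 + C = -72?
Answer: 66772500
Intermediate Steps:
C = -74 (C = -2 - 72 = -74)
r = -58 (r = -26 - 32 = -58)
(116*(-150))*((C + (49 - 5)/(-27 + 11))*(108 + r)) = (116*(-150))*((-74 + (49 - 5)/(-27 + 11))*(108 - 58)) = -17400*(-74 + 44/(-16))*50 = -17400*(-74 + 44*(-1/16))*50 = -17400*(-74 - 11/4)*50 = -(-1335450)*50 = -17400*(-7675/2) = 66772500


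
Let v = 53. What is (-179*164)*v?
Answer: -1555868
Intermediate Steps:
(-179*164)*v = -179*164*53 = -29356*53 = -1555868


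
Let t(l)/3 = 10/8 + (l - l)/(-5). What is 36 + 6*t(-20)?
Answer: 117/2 ≈ 58.500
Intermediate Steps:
t(l) = 15/4 (t(l) = 3*(10/8 + (l - l)/(-5)) = 3*(10*(⅛) + 0*(-⅕)) = 3*(5/4 + 0) = 3*(5/4) = 15/4)
36 + 6*t(-20) = 36 + 6*(15/4) = 36 + 45/2 = 117/2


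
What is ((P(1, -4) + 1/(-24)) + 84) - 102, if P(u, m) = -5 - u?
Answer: -577/24 ≈ -24.042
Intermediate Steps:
((P(1, -4) + 1/(-24)) + 84) - 102 = (((-5 - 1*1) + 1/(-24)) + 84) - 102 = (((-5 - 1) - 1/24) + 84) - 102 = ((-6 - 1/24) + 84) - 102 = (-145/24 + 84) - 102 = 1871/24 - 102 = -577/24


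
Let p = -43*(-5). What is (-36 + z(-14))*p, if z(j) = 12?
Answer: -5160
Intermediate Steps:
p = 215
(-36 + z(-14))*p = (-36 + 12)*215 = -24*215 = -5160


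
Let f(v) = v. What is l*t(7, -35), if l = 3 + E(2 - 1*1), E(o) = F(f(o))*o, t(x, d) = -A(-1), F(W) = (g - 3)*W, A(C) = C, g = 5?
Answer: 5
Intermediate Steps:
F(W) = 2*W (F(W) = (5 - 3)*W = 2*W)
t(x, d) = 1 (t(x, d) = -1*(-1) = 1)
E(o) = 2*o² (E(o) = (2*o)*o = 2*o²)
l = 5 (l = 3 + 2*(2 - 1*1)² = 3 + 2*(2 - 1)² = 3 + 2*1² = 3 + 2*1 = 3 + 2 = 5)
l*t(7, -35) = 5*1 = 5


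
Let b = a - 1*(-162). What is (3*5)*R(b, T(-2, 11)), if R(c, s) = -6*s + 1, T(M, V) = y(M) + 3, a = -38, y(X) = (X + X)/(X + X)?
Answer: -345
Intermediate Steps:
y(X) = 1 (y(X) = (2*X)/((2*X)) = (2*X)*(1/(2*X)) = 1)
T(M, V) = 4 (T(M, V) = 1 + 3 = 4)
b = 124 (b = -38 - 1*(-162) = -38 + 162 = 124)
R(c, s) = 1 - 6*s
(3*5)*R(b, T(-2, 11)) = (3*5)*(1 - 6*4) = 15*(1 - 24) = 15*(-23) = -345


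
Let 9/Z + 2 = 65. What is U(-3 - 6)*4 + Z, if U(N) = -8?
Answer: -223/7 ≈ -31.857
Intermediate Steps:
Z = 1/7 (Z = 9/(-2 + 65) = 9/63 = 9*(1/63) = 1/7 ≈ 0.14286)
U(-3 - 6)*4 + Z = -8*4 + 1/7 = -32 + 1/7 = -223/7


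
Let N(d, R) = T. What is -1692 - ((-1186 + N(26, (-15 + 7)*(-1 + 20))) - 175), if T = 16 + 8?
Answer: -355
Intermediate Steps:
T = 24
N(d, R) = 24
-1692 - ((-1186 + N(26, (-15 + 7)*(-1 + 20))) - 175) = -1692 - ((-1186 + 24) - 175) = -1692 - (-1162 - 175) = -1692 - 1*(-1337) = -1692 + 1337 = -355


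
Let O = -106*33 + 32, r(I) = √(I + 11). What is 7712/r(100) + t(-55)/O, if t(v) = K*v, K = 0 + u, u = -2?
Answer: -55/1733 + 7712*√111/111 ≈ 731.96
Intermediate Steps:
K = -2 (K = 0 - 2 = -2)
r(I) = √(11 + I)
O = -3466 (O = -3498 + 32 = -3466)
t(v) = -2*v
7712/r(100) + t(-55)/O = 7712/(√(11 + 100)) - 2*(-55)/(-3466) = 7712/(√111) + 110*(-1/3466) = 7712*(√111/111) - 55/1733 = 7712*√111/111 - 55/1733 = -55/1733 + 7712*√111/111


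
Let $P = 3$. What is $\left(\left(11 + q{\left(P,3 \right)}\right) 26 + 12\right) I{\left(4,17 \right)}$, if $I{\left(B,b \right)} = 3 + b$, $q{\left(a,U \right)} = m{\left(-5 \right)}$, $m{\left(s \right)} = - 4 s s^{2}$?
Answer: $265960$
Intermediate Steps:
$m{\left(s \right)} = - 4 s^{3}$
$q{\left(a,U \right)} = 500$ ($q{\left(a,U \right)} = - 4 \left(-5\right)^{3} = \left(-4\right) \left(-125\right) = 500$)
$\left(\left(11 + q{\left(P,3 \right)}\right) 26 + 12\right) I{\left(4,17 \right)} = \left(\left(11 + 500\right) 26 + 12\right) \left(3 + 17\right) = \left(511 \cdot 26 + 12\right) 20 = \left(13286 + 12\right) 20 = 13298 \cdot 20 = 265960$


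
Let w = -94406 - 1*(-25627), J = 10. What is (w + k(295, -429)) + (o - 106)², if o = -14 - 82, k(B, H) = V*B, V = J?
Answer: -25025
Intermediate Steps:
V = 10
k(B, H) = 10*B
o = -96
w = -68779 (w = -94406 + 25627 = -68779)
(w + k(295, -429)) + (o - 106)² = (-68779 + 10*295) + (-96 - 106)² = (-68779 + 2950) + (-202)² = -65829 + 40804 = -25025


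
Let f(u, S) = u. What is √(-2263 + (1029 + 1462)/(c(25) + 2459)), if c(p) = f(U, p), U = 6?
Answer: 2*I*√3436089215/2465 ≈ 47.56*I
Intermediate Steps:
c(p) = 6
√(-2263 + (1029 + 1462)/(c(25) + 2459)) = √(-2263 + (1029 + 1462)/(6 + 2459)) = √(-2263 + 2491/2465) = √(-5575804/2465) = 2*I*√3436089215/2465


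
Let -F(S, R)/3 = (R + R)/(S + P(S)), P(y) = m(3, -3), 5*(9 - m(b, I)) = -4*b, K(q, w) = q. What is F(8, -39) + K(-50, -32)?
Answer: -3680/97 ≈ -37.938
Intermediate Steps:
m(b, I) = 9 + 4*b/5 (m(b, I) = 9 - (-4)*b/5 = 9 + 4*b/5)
P(y) = 57/5 (P(y) = 9 + (4/5)*3 = 9 + 12/5 = 57/5)
F(S, R) = -6*R/(57/5 + S) (F(S, R) = -3*(R + R)/(S + 57/5) = -3*2*R/(57/5 + S) = -6*R/(57/5 + S))
F(8, -39) + K(-50, -32) = -30*(-39)/(57 + 5*8) - 50 = -30*(-39)/(57 + 40) - 50 = -30*(-39)/97 - 50 = -30*(-39)*1/97 - 50 = 1170/97 - 50 = -3680/97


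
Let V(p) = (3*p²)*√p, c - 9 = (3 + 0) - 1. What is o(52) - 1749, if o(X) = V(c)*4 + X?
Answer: -1697 + 1452*√11 ≈ 3118.7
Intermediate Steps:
c = 11 (c = 9 + ((3 + 0) - 1) = 9 + (3 - 1) = 9 + 2 = 11)
V(p) = 3*p^(5/2)
o(X) = X + 1452*√11 (o(X) = (3*11^(5/2))*4 + X = (3*(121*√11))*4 + X = (363*√11)*4 + X = 1452*√11 + X = X + 1452*√11)
o(52) - 1749 = (52 + 1452*√11) - 1749 = -1697 + 1452*√11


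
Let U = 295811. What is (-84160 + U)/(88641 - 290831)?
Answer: -211651/202190 ≈ -1.0468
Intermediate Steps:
(-84160 + U)/(88641 - 290831) = (-84160 + 295811)/(88641 - 290831) = 211651/(-202190) = 211651*(-1/202190) = -211651/202190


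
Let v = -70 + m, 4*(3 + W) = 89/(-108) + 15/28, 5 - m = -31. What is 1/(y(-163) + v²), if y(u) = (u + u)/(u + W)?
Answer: 251101/290765668 ≈ 0.00086359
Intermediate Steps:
m = 36 (m = 5 - 1*(-31) = 5 + 31 = 36)
W = -4645/1512 (W = -3 + (89/(-108) + 15/28)/4 = -3 + (89*(-1/108) + 15*(1/28))/4 = -3 + (-89/108 + 15/28)/4 = -3 + (¼)*(-109/378) = -3 - 109/1512 = -4645/1512 ≈ -3.0721)
y(u) = 2*u/(-4645/1512 + u) (y(u) = (u + u)/(u - 4645/1512) = (2*u)/(-4645/1512 + u) = 2*u/(-4645/1512 + u))
v = -34 (v = -70 + 36 = -34)
1/(y(-163) + v²) = 1/(3024*(-163)/(-4645 + 1512*(-163)) + (-34)²) = 1/(3024*(-163)/(-4645 - 246456) + 1156) = 1/(3024*(-163)/(-251101) + 1156) = 1/(3024*(-163)*(-1/251101) + 1156) = 1/(492912/251101 + 1156) = 1/(290765668/251101) = 251101/290765668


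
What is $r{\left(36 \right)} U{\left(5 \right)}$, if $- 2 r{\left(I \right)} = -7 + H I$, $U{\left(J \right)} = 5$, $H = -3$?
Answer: $\frac{575}{2} \approx 287.5$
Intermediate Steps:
$r{\left(I \right)} = \frac{7}{2} + \frac{3 I}{2}$ ($r{\left(I \right)} = - \frac{-7 - 3 I}{2} = \frac{7}{2} + \frac{3 I}{2}$)
$r{\left(36 \right)} U{\left(5 \right)} = \left(\frac{7}{2} + \frac{3}{2} \cdot 36\right) 5 = \left(\frac{7}{2} + 54\right) 5 = \frac{115}{2} \cdot 5 = \frac{575}{2}$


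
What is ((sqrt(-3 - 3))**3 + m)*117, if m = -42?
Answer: -4914 - 702*I*sqrt(6) ≈ -4914.0 - 1719.5*I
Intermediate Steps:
((sqrt(-3 - 3))**3 + m)*117 = ((sqrt(-3 - 3))**3 - 42)*117 = ((sqrt(-6))**3 - 42)*117 = ((I*sqrt(6))**3 - 42)*117 = (-6*I*sqrt(6) - 42)*117 = (-42 - 6*I*sqrt(6))*117 = -4914 - 702*I*sqrt(6)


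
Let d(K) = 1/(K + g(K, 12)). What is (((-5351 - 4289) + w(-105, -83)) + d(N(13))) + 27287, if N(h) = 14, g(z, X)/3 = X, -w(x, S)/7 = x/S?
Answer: 73198383/4150 ≈ 17638.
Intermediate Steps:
w(x, S) = -7*x/S
g(z, X) = 3*X
d(K) = 1/(36 + K) (d(K) = 1/(K + 3*12) = 1/(K + 36) = 1/(36 + K))
(((-5351 - 4289) + w(-105, -83)) + d(N(13))) + 27287 = (((-5351 - 4289) - 7*(-105)/(-83)) + 1/(36 + 14)) + 27287 = ((-9640 - 7*(-105)*(-1/83)) + 1/50) + 27287 = ((-9640 - 735/83) + 1/50) + 27287 = (-800855/83 + 1/50) + 27287 = -40042667/4150 + 27287 = 73198383/4150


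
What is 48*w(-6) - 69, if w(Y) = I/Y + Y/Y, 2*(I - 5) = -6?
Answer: -37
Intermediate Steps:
I = 2 (I = 5 + (½)*(-6) = 5 - 3 = 2)
w(Y) = 1 + 2/Y (w(Y) = 2/Y + Y/Y = 2/Y + 1 = 1 + 2/Y)
48*w(-6) - 69 = 48*((2 - 6)/(-6)) - 69 = 48*(-⅙*(-4)) - 69 = 48*(⅔) - 69 = 32 - 69 = -37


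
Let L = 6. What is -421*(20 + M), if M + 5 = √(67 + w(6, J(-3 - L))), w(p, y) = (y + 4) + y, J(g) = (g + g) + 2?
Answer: -6315 - 421*√39 ≈ -8944.1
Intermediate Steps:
J(g) = 2 + 2*g (J(g) = 2*g + 2 = 2 + 2*g)
w(p, y) = 4 + 2*y (w(p, y) = (4 + y) + y = 4 + 2*y)
M = -5 + √39 (M = -5 + √(67 + (4 + 2*(2 + 2*(-3 - 1*6)))) = -5 + √(67 + (4 + 2*(2 + 2*(-3 - 6)))) = -5 + √(67 + (4 + 2*(2 + 2*(-9)))) = -5 + √(67 + (4 + 2*(2 - 18))) = -5 + √(67 + (4 + 2*(-16))) = -5 + √(67 + (4 - 32)) = -5 + √(67 - 28) = -5 + √39 ≈ 1.2450)
-421*(20 + M) = -421*(20 + (-5 + √39)) = -421*(15 + √39) = -6315 - 421*√39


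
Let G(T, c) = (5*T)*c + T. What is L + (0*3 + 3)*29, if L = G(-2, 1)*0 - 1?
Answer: 86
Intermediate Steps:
G(T, c) = T + 5*T*c (G(T, c) = 5*T*c + T = T + 5*T*c)
L = -1 (L = -2*(1 + 5*1)*0 - 1 = -2*(1 + 5)*0 - 1 = -2*6*0 - 1 = -12*0 - 1 = 0 - 1 = -1)
L + (0*3 + 3)*29 = -1 + (0*3 + 3)*29 = -1 + (0 + 3)*29 = -1 + 3*29 = -1 + 87 = 86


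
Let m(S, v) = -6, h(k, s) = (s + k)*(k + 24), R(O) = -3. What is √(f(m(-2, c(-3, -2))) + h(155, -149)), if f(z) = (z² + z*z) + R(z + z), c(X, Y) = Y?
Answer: 3*√127 ≈ 33.808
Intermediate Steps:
h(k, s) = (24 + k)*(k + s) (h(k, s) = (k + s)*(24 + k) = (24 + k)*(k + s))
f(z) = -3 + 2*z² (f(z) = (z² + z*z) - 3 = (z² + z²) - 3 = 2*z² - 3 = -3 + 2*z²)
√(f(m(-2, c(-3, -2))) + h(155, -149)) = √((-3 + 2*(-6)²) + (155² + 24*155 + 24*(-149) + 155*(-149))) = √((-3 + 2*36) + (24025 + 3720 - 3576 - 23095)) = √((-3 + 72) + 1074) = √(69 + 1074) = √1143 = 3*√127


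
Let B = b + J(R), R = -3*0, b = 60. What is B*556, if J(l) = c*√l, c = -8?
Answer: 33360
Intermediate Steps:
R = 0
J(l) = -8*√l
B = 60 (B = 60 - 8*√0 = 60 - 8*0 = 60 + 0 = 60)
B*556 = 60*556 = 33360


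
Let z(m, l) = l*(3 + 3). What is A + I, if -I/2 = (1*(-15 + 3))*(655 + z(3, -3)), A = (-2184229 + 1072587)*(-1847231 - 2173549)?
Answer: 4469667936048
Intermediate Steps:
A = 4469667920760 (A = -1111642*(-4020780) = 4469667920760)
z(m, l) = 6*l (z(m, l) = l*6 = 6*l)
I = 15288 (I = -2*1*(-15 + 3)*(655 + 6*(-3)) = -2*1*(-12)*(655 - 18) = -(-24)*637 = -2*(-7644) = 15288)
A + I = 4469667920760 + 15288 = 4469667936048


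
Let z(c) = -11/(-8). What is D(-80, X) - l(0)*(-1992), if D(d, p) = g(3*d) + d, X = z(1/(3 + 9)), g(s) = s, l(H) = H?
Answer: -320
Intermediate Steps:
z(c) = 11/8 (z(c) = -11*(-⅛) = 11/8)
X = 11/8 ≈ 1.3750
D(d, p) = 4*d (D(d, p) = 3*d + d = 4*d)
D(-80, X) - l(0)*(-1992) = 4*(-80) - 0*(-1992) = -320 - 1*0 = -320 + 0 = -320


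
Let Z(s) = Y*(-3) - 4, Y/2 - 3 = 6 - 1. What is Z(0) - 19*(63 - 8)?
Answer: -1097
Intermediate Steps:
Y = 16 (Y = 6 + 2*(6 - 1) = 6 + 2*5 = 6 + 10 = 16)
Z(s) = -52 (Z(s) = 16*(-3) - 4 = -48 - 4 = -52)
Z(0) - 19*(63 - 8) = -52 - 19*(63 - 8) = -52 - 19*55 = -52 - 1045 = -1097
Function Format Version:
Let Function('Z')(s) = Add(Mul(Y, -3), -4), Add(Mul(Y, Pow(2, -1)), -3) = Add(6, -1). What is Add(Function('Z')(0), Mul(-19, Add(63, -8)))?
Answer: -1097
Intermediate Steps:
Y = 16 (Y = Add(6, Mul(2, Add(6, -1))) = Add(6, Mul(2, 5)) = Add(6, 10) = 16)
Function('Z')(s) = -52 (Function('Z')(s) = Add(Mul(16, -3), -4) = Add(-48, -4) = -52)
Add(Function('Z')(0), Mul(-19, Add(63, -8))) = Add(-52, Mul(-19, Add(63, -8))) = Add(-52, Mul(-19, 55)) = Add(-52, -1045) = -1097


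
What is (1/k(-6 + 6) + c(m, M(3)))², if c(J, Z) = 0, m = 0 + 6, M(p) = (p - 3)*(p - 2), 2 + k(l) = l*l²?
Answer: ¼ ≈ 0.25000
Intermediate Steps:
k(l) = -2 + l³ (k(l) = -2 + l*l² = -2 + l³)
M(p) = (-3 + p)*(-2 + p)
m = 6
(1/k(-6 + 6) + c(m, M(3)))² = (1/(-2 + (-6 + 6)³) + 0)² = (1/(-2 + 0³) + 0)² = (1/(-2 + 0) + 0)² = (1/(-2) + 0)² = (-½ + 0)² = (-½)² = ¼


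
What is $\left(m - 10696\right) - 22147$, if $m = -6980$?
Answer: $-39823$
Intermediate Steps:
$\left(m - 10696\right) - 22147 = \left(-6980 - 10696\right) - 22147 = -17676 - 22147 = -39823$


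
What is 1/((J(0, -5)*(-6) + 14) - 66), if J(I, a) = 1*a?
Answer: -1/22 ≈ -0.045455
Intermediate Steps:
J(I, a) = a
1/((J(0, -5)*(-6) + 14) - 66) = 1/((-5*(-6) + 14) - 66) = 1/((30 + 14) - 66) = 1/(44 - 66) = 1/(-22) = -1/22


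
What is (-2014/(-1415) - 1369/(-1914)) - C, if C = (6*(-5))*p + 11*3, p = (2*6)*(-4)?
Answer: -3983548699/2708310 ≈ -1470.9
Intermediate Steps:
p = -48 (p = 12*(-4) = -48)
C = 1473 (C = (6*(-5))*(-48) + 11*3 = -30*(-48) + 33 = 1440 + 33 = 1473)
(-2014/(-1415) - 1369/(-1914)) - C = (-2014/(-1415) - 1369/(-1914)) - 1*1473 = (-2014*(-1/1415) - 1369*(-1/1914)) - 1473 = (2014/1415 + 1369/1914) - 1473 = 5791931/2708310 - 1473 = -3983548699/2708310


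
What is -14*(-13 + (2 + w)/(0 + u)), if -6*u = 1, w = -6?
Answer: -154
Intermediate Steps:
u = -1/6 (u = -1/6*1 = -1/6 ≈ -0.16667)
-14*(-13 + (2 + w)/(0 + u)) = -14*(-13 + (2 - 6)/(0 - 1/6)) = -14*(-13 - 4/(-1/6)) = -14*(-13 - 4*(-6)) = -14*(-13 + 24) = -14*11 = -154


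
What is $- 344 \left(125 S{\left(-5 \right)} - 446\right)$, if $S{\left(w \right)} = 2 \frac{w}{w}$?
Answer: $67424$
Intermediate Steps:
$S{\left(w \right)} = 2$ ($S{\left(w \right)} = 2 \cdot 1 = 2$)
$- 344 \left(125 S{\left(-5 \right)} - 446\right) = - 344 \left(125 \cdot 2 - 446\right) = - 344 \left(250 - 446\right) = \left(-344\right) \left(-196\right) = 67424$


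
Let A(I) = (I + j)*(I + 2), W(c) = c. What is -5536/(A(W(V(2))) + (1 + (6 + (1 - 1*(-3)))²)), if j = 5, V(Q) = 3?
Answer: -5536/141 ≈ -39.262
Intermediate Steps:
A(I) = (2 + I)*(5 + I) (A(I) = (I + 5)*(I + 2) = (5 + I)*(2 + I) = (2 + I)*(5 + I))
-5536/(A(W(V(2))) + (1 + (6 + (1 - 1*(-3)))²)) = -5536/((10 + 3² + 7*3) + (1 + (6 + (1 - 1*(-3)))²)) = -5536/((10 + 9 + 21) + (1 + (6 + (1 + 3))²)) = -5536/(40 + (1 + (6 + 4)²)) = -5536/(40 + (1 + 10²)) = -5536/(40 + (1 + 100)) = -5536/(40 + 101) = -5536/141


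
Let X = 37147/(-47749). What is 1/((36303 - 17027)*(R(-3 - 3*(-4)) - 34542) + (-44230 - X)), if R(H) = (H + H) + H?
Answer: -47749/31770053524983 ≈ -1.5030e-9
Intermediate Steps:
R(H) = 3*H (R(H) = 2*H + H = 3*H)
X = -37147/47749 (X = 37147*(-1/47749) = -37147/47749 ≈ -0.77796)
1/((36303 - 17027)*(R(-3 - 3*(-4)) - 34542) + (-44230 - X)) = 1/((36303 - 17027)*(3*(-3 - 3*(-4)) - 34542) + (-44230 - 1*(-37147/47749))) = 1/(19276*(3*(-3 + 12) - 34542) + (-44230 + 37147/47749)) = 1/(19276*(3*9 - 34542) - 2111901123/47749) = 1/(19276*(27 - 34542) - 2111901123/47749) = 1/(19276*(-34515) - 2111901123/47749) = 1/(-665311140 - 2111901123/47749) = 1/(-31770053524983/47749) = -47749/31770053524983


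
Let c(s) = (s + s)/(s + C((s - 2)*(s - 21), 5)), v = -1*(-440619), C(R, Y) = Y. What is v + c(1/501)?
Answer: 552095608/1253 ≈ 4.4062e+5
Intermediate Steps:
v = 440619
c(s) = 2*s/(5 + s) (c(s) = (s + s)/(s + 5) = (2*s)/(5 + s) = 2*s/(5 + s))
v + c(1/501) = 440619 + 2/(501*(5 + 1/501)) = 440619 + 2*(1/501)/(5 + 1/501) = 440619 + 2*(1/501)/(2506/501) = 440619 + 2*(1/501)*(501/2506) = 440619 + 1/1253 = 552095608/1253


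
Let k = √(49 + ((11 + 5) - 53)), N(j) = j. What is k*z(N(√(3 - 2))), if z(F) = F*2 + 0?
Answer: 4*√3 ≈ 6.9282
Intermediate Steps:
z(F) = 2*F (z(F) = 2*F + 0 = 2*F)
k = 2*√3 (k = √(49 + (16 - 53)) = √(49 - 37) = √12 = 2*√3 ≈ 3.4641)
k*z(N(√(3 - 2))) = (2*√3)*(2*√(3 - 2)) = (2*√3)*(2*√1) = (2*√3)*(2*1) = (2*√3)*2 = 4*√3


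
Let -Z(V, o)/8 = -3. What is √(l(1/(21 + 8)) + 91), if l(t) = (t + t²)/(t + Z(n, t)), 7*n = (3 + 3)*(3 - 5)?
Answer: √37180054969/20213 ≈ 9.5395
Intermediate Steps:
n = -12/7 (n = ((3 + 3)*(3 - 5))/7 = (6*(-2))/7 = (⅐)*(-12) = -12/7 ≈ -1.7143)
Z(V, o) = 24 (Z(V, o) = -8*(-3) = 24)
l(t) = (t + t²)/(24 + t) (l(t) = (t + t²)/(t + 24) = (t + t²)/(24 + t))
√(l(1/(21 + 8)) + 91) = √((1 + 1/(21 + 8))/((21 + 8)*(24 + 1/(21 + 8))) + 91) = √((1 + 1/29)/(29*(24 + 1/29)) + 91) = √((1/29)*(30/29)/(697/29) + 91) = √((1/29)*(29/697)*(30/29) + 91) = √(30/20213 + 91) = √(1839413/20213) = √37180054969/20213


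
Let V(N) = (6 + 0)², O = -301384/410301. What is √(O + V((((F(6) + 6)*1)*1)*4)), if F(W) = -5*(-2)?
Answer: 2*√164911961807/136767 ≈ 5.9385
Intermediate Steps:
F(W) = 10
O = -301384/410301 (O = -301384*1/410301 = -301384/410301 ≈ -0.73454)
V(N) = 36 (V(N) = 6² = 36)
√(O + V((((F(6) + 6)*1)*1)*4)) = √(-301384/410301 + 36) = √(14469452/410301) = 2*√164911961807/136767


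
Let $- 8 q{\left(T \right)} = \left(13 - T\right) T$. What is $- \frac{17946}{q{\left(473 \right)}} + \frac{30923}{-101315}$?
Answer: $- \frac{46247431}{47921995} \approx -0.96506$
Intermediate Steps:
$q{\left(T \right)} = - \frac{T \left(13 - T\right)}{8}$ ($q{\left(T \right)} = - \frac{\left(13 - T\right) T}{8} = - \frac{T \left(13 - T\right)}{8}$)
$- \frac{17946}{q{\left(473 \right)}} + \frac{30923}{-101315} = - \frac{17946}{\frac{1}{8} \cdot 473 \left(-13 + 473\right)} + \frac{30923}{-101315} = - \frac{17946}{\frac{1}{8} \cdot 473 \cdot 460} + 30923 \left(- \frac{1}{101315}\right) = - \frac{17946}{\frac{54395}{2}} - \frac{30923}{101315} = \left(-17946\right) \frac{2}{54395} - \frac{30923}{101315} = - \frac{35892}{54395} - \frac{30923}{101315} = - \frac{46247431}{47921995}$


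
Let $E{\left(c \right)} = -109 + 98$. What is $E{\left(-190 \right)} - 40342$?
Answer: $-40353$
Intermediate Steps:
$E{\left(c \right)} = -11$
$E{\left(-190 \right)} - 40342 = -11 - 40342 = -40353$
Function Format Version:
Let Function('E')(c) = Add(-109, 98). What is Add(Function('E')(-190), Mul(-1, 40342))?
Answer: -40353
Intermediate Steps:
Function('E')(c) = -11
Add(Function('E')(-190), Mul(-1, 40342)) = Add(-11, Mul(-1, 40342)) = Add(-11, -40342) = -40353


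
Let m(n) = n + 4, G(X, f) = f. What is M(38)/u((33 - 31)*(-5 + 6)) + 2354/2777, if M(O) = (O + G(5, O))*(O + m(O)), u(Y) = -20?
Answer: -841854/2777 ≈ -303.15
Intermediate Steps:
m(n) = 4 + n
M(O) = 2*O*(4 + 2*O) (M(O) = (O + O)*(O + (4 + O)) = (2*O)*(4 + 2*O) = 2*O*(4 + 2*O))
M(38)/u((33 - 31)*(-5 + 6)) + 2354/2777 = (4*38*(2 + 38))/(-20) + 2354/2777 = (4*38*40)*(-1/20) + 2354*(1/2777) = 6080*(-1/20) + 2354/2777 = -304 + 2354/2777 = -841854/2777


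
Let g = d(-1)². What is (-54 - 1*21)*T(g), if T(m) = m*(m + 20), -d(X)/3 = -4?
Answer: -1771200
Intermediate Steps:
d(X) = 12 (d(X) = -3*(-4) = 12)
g = 144 (g = 12² = 144)
T(m) = m*(20 + m)
(-54 - 1*21)*T(g) = (-54 - 1*21)*(144*(20 + 144)) = (-54 - 21)*(144*164) = -75*23616 = -1771200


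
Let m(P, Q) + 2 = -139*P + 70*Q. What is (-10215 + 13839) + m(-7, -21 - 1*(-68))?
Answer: 7885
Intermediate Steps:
m(P, Q) = -2 - 139*P + 70*Q (m(P, Q) = -2 + (-139*P + 70*Q) = -2 - 139*P + 70*Q)
(-10215 + 13839) + m(-7, -21 - 1*(-68)) = (-10215 + 13839) + (-2 - 139*(-7) + 70*(-21 - 1*(-68))) = 3624 + (-2 + 973 + 70*(-21 + 68)) = 3624 + (-2 + 973 + 70*47) = 3624 + (-2 + 973 + 3290) = 3624 + 4261 = 7885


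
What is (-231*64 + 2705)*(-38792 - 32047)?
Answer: 855664281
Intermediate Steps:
(-231*64 + 2705)*(-38792 - 32047) = (-14784 + 2705)*(-70839) = -12079*(-70839) = 855664281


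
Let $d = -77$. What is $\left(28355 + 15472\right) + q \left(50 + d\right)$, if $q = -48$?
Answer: $45123$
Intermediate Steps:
$\left(28355 + 15472\right) + q \left(50 + d\right) = \left(28355 + 15472\right) - 48 \left(50 - 77\right) = 43827 - -1296 = 43827 + 1296 = 45123$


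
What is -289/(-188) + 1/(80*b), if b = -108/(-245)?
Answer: 127151/81216 ≈ 1.5656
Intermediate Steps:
b = 108/245 (b = -108*(-1/245) = 108/245 ≈ 0.44082)
-289/(-188) + 1/(80*b) = -289/(-188) + 1/(80*(108/245)) = -289*(-1/188) + (1/80)*(245/108) = 289/188 + 49/1728 = 127151/81216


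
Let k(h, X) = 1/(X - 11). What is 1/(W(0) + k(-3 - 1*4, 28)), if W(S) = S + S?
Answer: 17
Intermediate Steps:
k(h, X) = 1/(-11 + X)
W(S) = 2*S
1/(W(0) + k(-3 - 1*4, 28)) = 1/(2*0 + 1/(-11 + 28)) = 1/(0 + 1/17) = 1/(1/17) = 17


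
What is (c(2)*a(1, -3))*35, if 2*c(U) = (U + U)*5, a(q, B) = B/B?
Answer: 350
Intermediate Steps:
a(q, B) = 1
c(U) = 5*U (c(U) = ((U + U)*5)/2 = ((2*U)*5)/2 = (10*U)/2 = 5*U)
(c(2)*a(1, -3))*35 = ((5*2)*1)*35 = (10*1)*35 = 10*35 = 350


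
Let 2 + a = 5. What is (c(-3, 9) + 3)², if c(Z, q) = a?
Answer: 36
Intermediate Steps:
a = 3 (a = -2 + 5 = 3)
c(Z, q) = 3
(c(-3, 9) + 3)² = (3 + 3)² = 6² = 36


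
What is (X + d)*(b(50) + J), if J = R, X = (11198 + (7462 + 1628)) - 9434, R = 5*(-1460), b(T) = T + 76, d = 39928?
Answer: -364310068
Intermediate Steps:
b(T) = 76 + T
R = -7300
X = 10854 (X = (11198 + 9090) - 9434 = 20288 - 9434 = 10854)
J = -7300
(X + d)*(b(50) + J) = (10854 + 39928)*((76 + 50) - 7300) = 50782*(126 - 7300) = 50782*(-7174) = -364310068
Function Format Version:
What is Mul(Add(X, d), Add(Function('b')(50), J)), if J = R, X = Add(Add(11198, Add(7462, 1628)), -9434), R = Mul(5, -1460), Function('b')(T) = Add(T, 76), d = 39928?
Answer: -364310068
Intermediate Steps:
Function('b')(T) = Add(76, T)
R = -7300
X = 10854 (X = Add(Add(11198, 9090), -9434) = Add(20288, -9434) = 10854)
J = -7300
Mul(Add(X, d), Add(Function('b')(50), J)) = Mul(Add(10854, 39928), Add(Add(76, 50), -7300)) = Mul(50782, Add(126, -7300)) = Mul(50782, -7174) = -364310068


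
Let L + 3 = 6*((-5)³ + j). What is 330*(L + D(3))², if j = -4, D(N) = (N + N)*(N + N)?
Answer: 181196730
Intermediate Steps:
D(N) = 4*N² (D(N) = (2*N)*(2*N) = 4*N²)
L = -777 (L = -3 + 6*((-5)³ - 4) = -3 + 6*(-125 - 4) = -3 + 6*(-129) = -3 - 774 = -777)
330*(L + D(3))² = 330*(-777 + 4*3²)² = 330*(-777 + 4*9)² = 330*(-777 + 36)² = 330*(-741)² = 330*549081 = 181196730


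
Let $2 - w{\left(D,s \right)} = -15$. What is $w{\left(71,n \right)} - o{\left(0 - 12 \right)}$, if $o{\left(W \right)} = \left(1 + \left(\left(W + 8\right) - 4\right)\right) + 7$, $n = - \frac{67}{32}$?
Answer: $17$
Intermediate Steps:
$n = - \frac{67}{32}$ ($n = \left(-67\right) \frac{1}{32} = - \frac{67}{32} \approx -2.0938$)
$w{\left(D,s \right)} = 17$ ($w{\left(D,s \right)} = 2 - -15 = 2 + 15 = 17$)
$o{\left(W \right)} = 12 + W$ ($o{\left(W \right)} = \left(1 + \left(\left(8 + W\right) - 4\right)\right) + 7 = \left(1 + \left(4 + W\right)\right) + 7 = \left(5 + W\right) + 7 = 12 + W$)
$w{\left(71,n \right)} - o{\left(0 - 12 \right)} = 17 - \left(12 + \left(0 - 12\right)\right) = 17 - \left(12 - 12\right) = 17 - 0 = 17 + 0 = 17$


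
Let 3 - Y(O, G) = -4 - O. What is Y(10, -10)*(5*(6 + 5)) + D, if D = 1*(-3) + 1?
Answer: 933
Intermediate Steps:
D = -2 (D = -3 + 1 = -2)
Y(O, G) = 7 + O (Y(O, G) = 3 - (-4 - O) = 3 + (4 + O) = 7 + O)
Y(10, -10)*(5*(6 + 5)) + D = (7 + 10)*(5*(6 + 5)) - 2 = 17*(5*11) - 2 = 17*55 - 2 = 935 - 2 = 933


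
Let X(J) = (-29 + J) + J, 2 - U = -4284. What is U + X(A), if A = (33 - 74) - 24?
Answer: 4127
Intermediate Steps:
A = -65 (A = -41 - 24 = -65)
U = 4286 (U = 2 - 1*(-4284) = 2 + 4284 = 4286)
X(J) = -29 + 2*J
U + X(A) = 4286 + (-29 + 2*(-65)) = 4286 + (-29 - 130) = 4286 - 159 = 4127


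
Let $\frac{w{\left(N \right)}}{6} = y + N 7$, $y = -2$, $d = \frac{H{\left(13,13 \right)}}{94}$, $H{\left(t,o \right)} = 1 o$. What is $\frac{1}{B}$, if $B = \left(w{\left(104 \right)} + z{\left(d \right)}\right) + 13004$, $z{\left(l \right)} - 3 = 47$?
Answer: $\frac{1}{17410} \approx 5.7438 \cdot 10^{-5}$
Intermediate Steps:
$H{\left(t,o \right)} = o$
$d = \frac{13}{94} \approx 0.1383$
$z{\left(l \right)} = 50$ ($z{\left(l \right)} = 3 + 47 = 50$)
$w{\left(N \right)} = -12 + 42 N$ ($w{\left(N \right)} = 6 \left(-2 + N 7\right) = 6 \left(-2 + 7 N\right) = -12 + 42 N$)
$B = 17410$ ($B = \left(\left(-12 + 42 \cdot 104\right) + 50\right) + 13004 = \left(\left(-12 + 4368\right) + 50\right) + 13004 = \left(4356 + 50\right) + 13004 = 4406 + 13004 = 17410$)
$\frac{1}{B} = \frac{1}{17410}$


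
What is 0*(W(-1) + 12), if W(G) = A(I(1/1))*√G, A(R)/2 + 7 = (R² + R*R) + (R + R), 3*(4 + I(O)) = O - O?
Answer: 0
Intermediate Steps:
I(O) = -4 (I(O) = -4 + (O - O)/3 = -4 + (⅓)*0 = -4 + 0 = -4)
A(R) = -14 + 4*R + 4*R² (A(R) = -14 + 2*((R² + R*R) + (R + R)) = -14 + 2*((R² + R²) + 2*R) = -14 + 2*(2*R² + 2*R) = -14 + 2*(2*R + 2*R²) = -14 + (4*R + 4*R²) = -14 + 4*R + 4*R²)
W(G) = 34*√G (W(G) = (-14 + 4*(-4) + 4*(-4)²)*√G = (-14 - 16 + 4*16)*√G = (-14 - 16 + 64)*√G = 34*√G)
0*(W(-1) + 12) = 0*(34*√(-1) + 12) = 0*(34*I + 12) = 0*(12 + 34*I) = 0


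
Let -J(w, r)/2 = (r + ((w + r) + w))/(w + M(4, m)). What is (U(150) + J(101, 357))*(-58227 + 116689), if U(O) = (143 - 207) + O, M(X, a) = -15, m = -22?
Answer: 162641284/43 ≈ 3.7824e+6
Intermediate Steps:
U(O) = -64 + O
J(w, r) = -2*(2*r + 2*w)/(-15 + w) (J(w, r) = -2*(r + ((w + r) + w))/(w - 15) = -2*(r + ((r + w) + w))/(-15 + w) = -2*(r + (r + 2*w))/(-15 + w) = -2*(2*r + 2*w)/(-15 + w))
(U(150) + J(101, 357))*(-58227 + 116689) = ((-64 + 150) + 4*(-1*357 - 1*101)/(-15 + 101))*(-58227 + 116689) = (86 + 4*(-357 - 101)/86)*58462 = (86 + 4*(1/86)*(-458))*58462 = (86 - 916/43)*58462 = (2782/43)*58462 = 162641284/43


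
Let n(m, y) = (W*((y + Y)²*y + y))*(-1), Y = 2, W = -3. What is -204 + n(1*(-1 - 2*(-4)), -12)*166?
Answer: -603780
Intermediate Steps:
n(m, y) = 3*y + 3*y*(2 + y)² (n(m, y) = -3*((y + 2)²*y + y)*(-1) = -3*((2 + y)²*y + y)*(-1) = -3*(y*(2 + y)² + y)*(-1) = -3*(y + y*(2 + y)²)*(-1) = (-3*y - 3*y*(2 + y)²)*(-1) = 3*y + 3*y*(2 + y)²)
-204 + n(1*(-1 - 2*(-4)), -12)*166 = -204 + (3*(-12)*(1 + (2 - 12)²))*166 = -204 + (3*(-12)*(1 + (-10)²))*166 = -204 + (3*(-12)*(1 + 100))*166 = -204 + (3*(-12)*101)*166 = -204 - 3636*166 = -204 - 603576 = -603780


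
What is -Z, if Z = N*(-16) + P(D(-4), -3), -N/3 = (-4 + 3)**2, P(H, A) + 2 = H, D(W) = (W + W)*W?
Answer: -78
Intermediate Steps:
D(W) = 2*W**2 (D(W) = (2*W)*W = 2*W**2)
P(H, A) = -2 + H
N = -3 (N = -3*(-4 + 3)**2 = -3*(-1)**2 = -3*1 = -3)
Z = 78 (Z = -3*(-16) + (-2 + 2*(-4)**2) = 48 + (-2 + 2*16) = 48 + (-2 + 32) = 48 + 30 = 78)
-Z = -1*78 = -78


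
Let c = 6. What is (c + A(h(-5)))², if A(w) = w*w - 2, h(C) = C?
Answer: 841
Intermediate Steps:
A(w) = -2 + w² (A(w) = w² - 2 = -2 + w²)
(c + A(h(-5)))² = (6 + (-2 + (-5)²))² = (6 + (-2 + 25))² = (6 + 23)² = 29² = 841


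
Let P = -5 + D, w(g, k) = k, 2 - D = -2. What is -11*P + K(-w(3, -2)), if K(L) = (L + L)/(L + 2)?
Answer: 12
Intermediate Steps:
D = 4 (D = 2 - 1*(-2) = 2 + 2 = 4)
K(L) = 2*L/(2 + L) (K(L) = (2*L)/(2 + L) = 2*L/(2 + L))
P = -1 (P = -5 + 4 = -1)
-11*P + K(-w(3, -2)) = -11*(-1) + 2*(-1*(-2))/(2 - 1*(-2)) = 11 + 2*2/(2 + 2) = 11 + 2*2/4 = 11 + 2*2*(¼) = 11 + 1 = 12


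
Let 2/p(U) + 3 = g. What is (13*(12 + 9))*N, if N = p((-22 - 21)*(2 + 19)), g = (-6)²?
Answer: 182/11 ≈ 16.545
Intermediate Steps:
g = 36
p(U) = 2/33 (p(U) = 2/(-3 + 36) = 2/33)
N = 2/33 ≈ 0.060606
(13*(12 + 9))*N = (13*(12 + 9))*(2/33) = (13*21)*(2/33) = 273*(2/33) = 182/11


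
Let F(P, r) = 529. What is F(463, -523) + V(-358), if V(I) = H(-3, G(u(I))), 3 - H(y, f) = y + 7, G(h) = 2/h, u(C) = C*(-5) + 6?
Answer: 528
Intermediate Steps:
u(C) = 6 - 5*C (u(C) = -5*C + 6 = 6 - 5*C)
H(y, f) = -4 - y (H(y, f) = 3 - (y + 7) = 3 - (7 + y) = 3 + (-7 - y) = -4 - y)
V(I) = -1 (V(I) = -4 - 1*(-3) = -4 + 3 = -1)
F(463, -523) + V(-358) = 529 - 1 = 528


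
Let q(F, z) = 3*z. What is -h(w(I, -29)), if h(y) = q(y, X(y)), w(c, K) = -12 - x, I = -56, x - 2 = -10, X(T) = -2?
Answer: 6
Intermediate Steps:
x = -8 (x = 2 - 10 = -8)
w(c, K) = -4 (w(c, K) = -12 - 1*(-8) = -12 + 8 = -4)
h(y) = -6 (h(y) = 3*(-2) = -6)
-h(w(I, -29)) = -1*(-6) = 6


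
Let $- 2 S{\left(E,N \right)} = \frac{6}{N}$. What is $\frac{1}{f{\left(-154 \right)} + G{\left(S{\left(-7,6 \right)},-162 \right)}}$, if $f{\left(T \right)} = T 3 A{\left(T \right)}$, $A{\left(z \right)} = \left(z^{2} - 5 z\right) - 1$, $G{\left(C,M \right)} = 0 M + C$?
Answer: $- \frac{2}{22624141} \approx -8.8401 \cdot 10^{-8}$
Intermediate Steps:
$S{\left(E,N \right)} = - \frac{3}{N}$ ($S{\left(E,N \right)} = - \frac{6 \frac{1}{N}}{2} = - \frac{3}{N}$)
$G{\left(C,M \right)} = C$ ($G{\left(C,M \right)} = 0 + C = C$)
$A{\left(z \right)} = -1 + z^{2} - 5 z$
$f{\left(T \right)} = 3 T \left(-1 + T^{2} - 5 T\right)$ ($f{\left(T \right)} = T 3 \left(-1 + T^{2} - 5 T\right) = 3 T \left(-1 + T^{2} - 5 T\right)$)
$\frac{1}{f{\left(-154 \right)} + G{\left(S{\left(-7,6 \right)},-162 \right)}} = \frac{1}{3 \left(-154\right) \left(-1 + \left(-154\right)^{2} - -770\right) - \frac{3}{6}} = \frac{1}{3 \left(-154\right) \left(-1 + 23716 + 770\right) - \frac{1}{2}} = \frac{1}{3 \left(-154\right) 24485 - \frac{1}{2}} = \frac{1}{-11312070 - \frac{1}{2}} = \frac{1}{- \frac{22624141}{2}} = - \frac{2}{22624141}$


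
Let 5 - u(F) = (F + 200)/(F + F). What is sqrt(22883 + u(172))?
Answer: 5*sqrt(6770866)/86 ≈ 151.28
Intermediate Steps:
u(F) = 5 - (200 + F)/(2*F) (u(F) = 5 - (F + 200)/(F + F) = 5 - (200 + F)/(2*F))
sqrt(22883 + u(172)) = sqrt(22883 + (9/2 - 100/172)) = sqrt(22883 + (9/2 - 100*1/172)) = sqrt(22883 + (9/2 - 25/43)) = sqrt(22883 + 337/86) = sqrt(1968275/86) = 5*sqrt(6770866)/86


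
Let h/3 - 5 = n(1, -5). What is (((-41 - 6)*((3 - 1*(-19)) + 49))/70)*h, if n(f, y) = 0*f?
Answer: -10011/14 ≈ -715.07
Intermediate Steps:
n(f, y) = 0
h = 15 (h = 15 + 3*0 = 15 + 0 = 15)
(((-41 - 6)*((3 - 1*(-19)) + 49))/70)*h = (((-41 - 6)*((3 - 1*(-19)) + 49))/70)*15 = (-47*((3 + 19) + 49)*(1/70))*15 = (-47*(22 + 49)*(1/70))*15 = (-47*71*(1/70))*15 = -3337*1/70*15 = -3337/70*15 = -10011/14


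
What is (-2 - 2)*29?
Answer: -116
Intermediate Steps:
(-2 - 2)*29 = -4*29 = -116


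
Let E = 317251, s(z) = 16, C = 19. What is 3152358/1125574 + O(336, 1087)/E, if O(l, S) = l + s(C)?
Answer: 45476587723/16231339867 ≈ 2.8018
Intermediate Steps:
O(l, S) = 16 + l (O(l, S) = l + 16 = 16 + l)
3152358/1125574 + O(336, 1087)/E = 3152358/1125574 + (16 + 336)/317251 = 3152358*(1/1125574) + 352*(1/317251) = 1576179/562787 + 32/28841 = 45476587723/16231339867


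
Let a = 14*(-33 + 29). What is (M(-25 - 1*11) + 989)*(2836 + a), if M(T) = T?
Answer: 2649340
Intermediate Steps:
a = -56 (a = 14*(-4) = -56)
(M(-25 - 1*11) + 989)*(2836 + a) = ((-25 - 1*11) + 989)*(2836 - 56) = ((-25 - 11) + 989)*2780 = (-36 + 989)*2780 = 953*2780 = 2649340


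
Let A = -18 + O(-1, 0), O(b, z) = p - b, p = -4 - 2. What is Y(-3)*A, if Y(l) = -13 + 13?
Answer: 0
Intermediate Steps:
p = -6
O(b, z) = -6 - b
Y(l) = 0
A = -23 (A = -18 + (-6 - 1*(-1)) = -18 + (-6 + 1) = -18 - 5 = -23)
Y(-3)*A = 0*(-23) = 0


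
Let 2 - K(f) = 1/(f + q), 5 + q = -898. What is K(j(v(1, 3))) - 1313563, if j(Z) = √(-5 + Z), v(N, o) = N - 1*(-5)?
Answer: -1184832021/902 ≈ -1.3136e+6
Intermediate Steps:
q = -903 (q = -5 - 898 = -903)
v(N, o) = 5 + N (v(N, o) = N + 5 = 5 + N)
K(f) = 2 - 1/(-903 + f) (K(f) = 2 - 1/(f - 903) = 2 - 1/(-903 + f))
K(j(v(1, 3))) - 1313563 = (-1807 + 2*√(-5 + (5 + 1)))/(-903 + √(-5 + (5 + 1))) - 1313563 = (-1807 + 2*√(-5 + 6))/(-903 + √(-5 + 6)) - 1313563 = (-1807 + 2*√1)/(-903 + √1) - 1313563 = (-1807 + 2*1)/(-903 + 1) - 1313563 = (-1807 + 2)/(-902) - 1313563 = -1/902*(-1805) - 1313563 = 1805/902 - 1313563 = -1184832021/902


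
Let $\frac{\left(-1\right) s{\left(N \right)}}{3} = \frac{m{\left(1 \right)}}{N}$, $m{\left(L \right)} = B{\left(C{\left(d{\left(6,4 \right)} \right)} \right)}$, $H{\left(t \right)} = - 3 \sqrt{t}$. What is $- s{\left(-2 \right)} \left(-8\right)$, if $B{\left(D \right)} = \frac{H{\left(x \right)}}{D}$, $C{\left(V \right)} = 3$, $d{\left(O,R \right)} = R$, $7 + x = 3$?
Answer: $- 24 i \approx - 24.0 i$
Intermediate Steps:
$x = -4$ ($x = -7 + 3 = -4$)
$B{\left(D \right)} = - \frac{6 i}{D}$ ($B{\left(D \right)} = \frac{\left(-3\right) \sqrt{-4}}{D} = \frac{\left(-3\right) 2 i}{D} = \frac{\left(-6\right) i}{D} = - \frac{6 i}{D}$)
$m{\left(L \right)} = - 2 i$ ($m{\left(L \right)} = - \frac{6 i}{3} = \left(-6\right) i \frac{1}{3} = - 2 i$)
$s{\left(N \right)} = \frac{6 i}{N}$ ($s{\left(N \right)} = - 3 \frac{\left(-2\right) i}{N} = - 3 \left(- \frac{2 i}{N}\right) = \frac{6 i}{N}$)
$- s{\left(-2 \right)} \left(-8\right) = - \frac{6 i}{-2} \left(-8\right) = - \frac{6 i \left(-1\right)}{2} \left(-8\right) = - \left(-3\right) i \left(-8\right) = 3 i \left(-8\right) = - 24 i$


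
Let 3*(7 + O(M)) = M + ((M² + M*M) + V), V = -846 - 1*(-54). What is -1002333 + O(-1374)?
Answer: 255522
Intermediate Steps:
V = -792 (V = -846 + 54 = -792)
O(M) = -271 + M/3 + 2*M²/3 (O(M) = -7 + (M + ((M² + M*M) - 792))/3 = -7 + (M + ((M² + M²) - 792))/3 = -7 + (M + (2*M² - 792))/3 = -7 + (M + (-792 + 2*M²))/3 = -7 + (-792 + M + 2*M²)/3 = -7 + (-264 + M/3 + 2*M²/3) = -271 + M/3 + 2*M²/3)
-1002333 + O(-1374) = -1002333 + (-271 + (⅓)*(-1374) + (⅔)*(-1374)²) = -1002333 + (-271 - 458 + (⅔)*1887876) = -1002333 + (-271 - 458 + 1258584) = -1002333 + 1257855 = 255522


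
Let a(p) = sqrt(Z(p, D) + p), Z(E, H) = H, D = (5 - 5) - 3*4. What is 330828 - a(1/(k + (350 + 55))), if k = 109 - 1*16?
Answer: 330828 - 5*I*sqrt(119022)/498 ≈ 3.3083e+5 - 3.4638*I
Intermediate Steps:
k = 93 (k = 109 - 16 = 93)
D = -12 (D = 0 - 12 = -12)
a(p) = sqrt(-12 + p)
330828 - a(1/(k + (350 + 55))) = 330828 - sqrt(-12 + 1/(93 + (350 + 55))) = 330828 - sqrt(-12 + 1/(93 + 405)) = 330828 - sqrt(-12 + 1/498) = 330828 - sqrt(-5975/498) = 330828 - 5*I*sqrt(119022)/498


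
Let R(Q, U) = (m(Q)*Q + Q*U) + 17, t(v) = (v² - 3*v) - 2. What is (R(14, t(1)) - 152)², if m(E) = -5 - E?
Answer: 208849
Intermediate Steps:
t(v) = -2 + v² - 3*v
R(Q, U) = 17 + Q*U + Q*(-5 - Q) (R(Q, U) = ((-5 - Q)*Q + Q*U) + 17 = (Q*(-5 - Q) + Q*U) + 17 = (Q*U + Q*(-5 - Q)) + 17 = 17 + Q*U + Q*(-5 - Q))
(R(14, t(1)) - 152)² = ((17 + 14*(-2 + 1² - 3*1) - 1*14*(5 + 14)) - 152)² = ((17 + 14*(-2 + 1 - 3) - 1*14*19) - 152)² = ((17 + 14*(-4) - 266) - 152)² = ((17 - 56 - 266) - 152)² = (-305 - 152)² = (-457)² = 208849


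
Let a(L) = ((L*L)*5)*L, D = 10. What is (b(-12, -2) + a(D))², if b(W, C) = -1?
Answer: 24990001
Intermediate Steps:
a(L) = 5*L³ (a(L) = (L²*5)*L = (5*L²)*L = 5*L³)
(b(-12, -2) + a(D))² = (-1 + 5*10³)² = (-1 + 5*1000)² = (-1 + 5000)² = 4999² = 24990001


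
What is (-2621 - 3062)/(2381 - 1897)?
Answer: -5683/484 ≈ -11.742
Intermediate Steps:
(-2621 - 3062)/(2381 - 1897) = -5683/484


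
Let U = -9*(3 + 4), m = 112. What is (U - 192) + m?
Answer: -143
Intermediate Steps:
U = -63 (U = -9*7 = -63)
(U - 192) + m = (-63 - 192) + 112 = -255 + 112 = -143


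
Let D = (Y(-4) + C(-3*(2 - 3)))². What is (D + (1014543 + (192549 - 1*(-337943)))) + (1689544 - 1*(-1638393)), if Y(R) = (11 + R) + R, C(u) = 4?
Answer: 4873021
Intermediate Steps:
Y(R) = 11 + 2*R
D = 49 (D = ((11 + 2*(-4)) + 4)² = ((11 - 8) + 4)² = (3 + 4)² = 7² = 49)
(D + (1014543 + (192549 - 1*(-337943)))) + (1689544 - 1*(-1638393)) = (49 + (1014543 + (192549 - 1*(-337943)))) + (1689544 - 1*(-1638393)) = (49 + (1014543 + (192549 + 337943))) + (1689544 + 1638393) = (49 + (1014543 + 530492)) + 3327937 = (49 + 1545035) + 3327937 = 1545084 + 3327937 = 4873021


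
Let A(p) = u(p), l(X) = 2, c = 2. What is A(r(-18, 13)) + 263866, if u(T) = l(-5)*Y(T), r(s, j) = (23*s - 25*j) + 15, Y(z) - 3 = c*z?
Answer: 260976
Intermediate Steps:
Y(z) = 3 + 2*z
r(s, j) = 15 - 25*j + 23*s (r(s, j) = (-25*j + 23*s) + 15 = 15 - 25*j + 23*s)
u(T) = 6 + 4*T (u(T) = 2*(3 + 2*T) = 6 + 4*T)
A(p) = 6 + 4*p
A(r(-18, 13)) + 263866 = (6 + 4*(15 - 25*13 + 23*(-18))) + 263866 = (6 + 4*(15 - 325 - 414)) + 263866 = (6 + 4*(-724)) + 263866 = (6 - 2896) + 263866 = -2890 + 263866 = 260976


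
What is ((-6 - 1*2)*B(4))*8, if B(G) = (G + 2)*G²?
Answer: -6144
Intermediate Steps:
B(G) = G²*(2 + G) (B(G) = (2 + G)*G² = G²*(2 + G))
((-6 - 1*2)*B(4))*8 = ((-6 - 1*2)*(4²*(2 + 4)))*8 = ((-6 - 2)*(16*6))*8 = -8*96*8 = -768*8 = -6144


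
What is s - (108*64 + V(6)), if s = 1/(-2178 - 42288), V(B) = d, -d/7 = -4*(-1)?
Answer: -306103945/44466 ≈ -6884.0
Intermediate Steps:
d = -28 (d = -(-28)*(-1) = -7*4 = -28)
V(B) = -28
s = -1/44466 (s = 1/(-44466) = -1/44466 ≈ -2.2489e-5)
s - (108*64 + V(6)) = -1/44466 - (108*64 - 28) = -1/44466 - (6912 - 28) = -1/44466 - 1*6884 = -1/44466 - 6884 = -306103945/44466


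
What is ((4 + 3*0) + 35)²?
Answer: 1521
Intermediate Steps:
((4 + 3*0) + 35)² = ((4 + 0) + 35)² = (4 + 35)² = 39² = 1521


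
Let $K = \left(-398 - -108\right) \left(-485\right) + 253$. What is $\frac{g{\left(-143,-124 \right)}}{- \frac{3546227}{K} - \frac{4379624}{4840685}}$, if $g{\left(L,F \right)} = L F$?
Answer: $- \frac{12094412727657260}{17783270005967} \approx -680.1$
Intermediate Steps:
$K = 140903$ ($K = \left(-398 + 108\right) \left(-485\right) + 253 = \left(-290\right) \left(-485\right) + 253 = 140650 + 253 = 140903$)
$g{\left(L,F \right)} = F L$
$\frac{g{\left(-143,-124 \right)}}{- \frac{3546227}{K} - \frac{4379624}{4840685}} = \frac{\left(-124\right) \left(-143\right)}{- \frac{3546227}{140903} - \frac{4379624}{4840685}} = \frac{17732}{\left(-3546227\right) \frac{1}{140903} - \frac{4379624}{4840685}} = \frac{17732}{- \frac{3546227}{140903} - \frac{4379624}{4840685}} = \frac{17732}{- \frac{17783270005967}{682067038555}} = 17732 \left(- \frac{682067038555}{17783270005967}\right) = - \frac{12094412727657260}{17783270005967}$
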